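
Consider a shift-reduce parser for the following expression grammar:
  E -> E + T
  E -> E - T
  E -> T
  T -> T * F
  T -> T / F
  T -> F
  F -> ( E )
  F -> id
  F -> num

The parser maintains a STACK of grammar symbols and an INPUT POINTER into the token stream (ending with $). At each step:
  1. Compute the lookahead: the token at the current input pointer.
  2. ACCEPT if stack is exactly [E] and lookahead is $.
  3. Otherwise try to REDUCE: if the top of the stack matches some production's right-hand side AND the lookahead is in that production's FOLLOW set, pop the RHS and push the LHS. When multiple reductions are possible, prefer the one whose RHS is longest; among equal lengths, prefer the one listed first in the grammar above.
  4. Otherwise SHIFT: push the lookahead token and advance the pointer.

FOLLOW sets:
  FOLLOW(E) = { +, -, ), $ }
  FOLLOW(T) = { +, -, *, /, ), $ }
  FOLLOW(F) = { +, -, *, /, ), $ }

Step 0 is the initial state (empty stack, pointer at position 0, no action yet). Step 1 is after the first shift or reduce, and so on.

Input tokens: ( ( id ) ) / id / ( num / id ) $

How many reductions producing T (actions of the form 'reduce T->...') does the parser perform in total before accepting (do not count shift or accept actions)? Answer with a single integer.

Step 1: shift (. Stack=[(] ptr=1 lookahead=( remaining=[( id ) ) / id / ( num / id ) $]
Step 2: shift (. Stack=[( (] ptr=2 lookahead=id remaining=[id ) ) / id / ( num / id ) $]
Step 3: shift id. Stack=[( ( id] ptr=3 lookahead=) remaining=[) ) / id / ( num / id ) $]
Step 4: reduce F->id. Stack=[( ( F] ptr=3 lookahead=) remaining=[) ) / id / ( num / id ) $]
Step 5: reduce T->F. Stack=[( ( T] ptr=3 lookahead=) remaining=[) ) / id / ( num / id ) $]
Step 6: reduce E->T. Stack=[( ( E] ptr=3 lookahead=) remaining=[) ) / id / ( num / id ) $]
Step 7: shift ). Stack=[( ( E )] ptr=4 lookahead=) remaining=[) / id / ( num / id ) $]
Step 8: reduce F->( E ). Stack=[( F] ptr=4 lookahead=) remaining=[) / id / ( num / id ) $]
Step 9: reduce T->F. Stack=[( T] ptr=4 lookahead=) remaining=[) / id / ( num / id ) $]
Step 10: reduce E->T. Stack=[( E] ptr=4 lookahead=) remaining=[) / id / ( num / id ) $]
Step 11: shift ). Stack=[( E )] ptr=5 lookahead=/ remaining=[/ id / ( num / id ) $]
Step 12: reduce F->( E ). Stack=[F] ptr=5 lookahead=/ remaining=[/ id / ( num / id ) $]
Step 13: reduce T->F. Stack=[T] ptr=5 lookahead=/ remaining=[/ id / ( num / id ) $]
Step 14: shift /. Stack=[T /] ptr=6 lookahead=id remaining=[id / ( num / id ) $]
Step 15: shift id. Stack=[T / id] ptr=7 lookahead=/ remaining=[/ ( num / id ) $]
Step 16: reduce F->id. Stack=[T / F] ptr=7 lookahead=/ remaining=[/ ( num / id ) $]
Step 17: reduce T->T / F. Stack=[T] ptr=7 lookahead=/ remaining=[/ ( num / id ) $]
Step 18: shift /. Stack=[T /] ptr=8 lookahead=( remaining=[( num / id ) $]
Step 19: shift (. Stack=[T / (] ptr=9 lookahead=num remaining=[num / id ) $]
Step 20: shift num. Stack=[T / ( num] ptr=10 lookahead=/ remaining=[/ id ) $]
Step 21: reduce F->num. Stack=[T / ( F] ptr=10 lookahead=/ remaining=[/ id ) $]
Step 22: reduce T->F. Stack=[T / ( T] ptr=10 lookahead=/ remaining=[/ id ) $]
Step 23: shift /. Stack=[T / ( T /] ptr=11 lookahead=id remaining=[id ) $]
Step 24: shift id. Stack=[T / ( T / id] ptr=12 lookahead=) remaining=[) $]
Step 25: reduce F->id. Stack=[T / ( T / F] ptr=12 lookahead=) remaining=[) $]
Step 26: reduce T->T / F. Stack=[T / ( T] ptr=12 lookahead=) remaining=[) $]
Step 27: reduce E->T. Stack=[T / ( E] ptr=12 lookahead=) remaining=[) $]
Step 28: shift ). Stack=[T / ( E )] ptr=13 lookahead=$ remaining=[$]
Step 29: reduce F->( E ). Stack=[T / F] ptr=13 lookahead=$ remaining=[$]
Step 30: reduce T->T / F. Stack=[T] ptr=13 lookahead=$ remaining=[$]
Step 31: reduce E->T. Stack=[E] ptr=13 lookahead=$ remaining=[$]
Step 32: accept. Stack=[E] ptr=13 lookahead=$ remaining=[$]

Answer: 7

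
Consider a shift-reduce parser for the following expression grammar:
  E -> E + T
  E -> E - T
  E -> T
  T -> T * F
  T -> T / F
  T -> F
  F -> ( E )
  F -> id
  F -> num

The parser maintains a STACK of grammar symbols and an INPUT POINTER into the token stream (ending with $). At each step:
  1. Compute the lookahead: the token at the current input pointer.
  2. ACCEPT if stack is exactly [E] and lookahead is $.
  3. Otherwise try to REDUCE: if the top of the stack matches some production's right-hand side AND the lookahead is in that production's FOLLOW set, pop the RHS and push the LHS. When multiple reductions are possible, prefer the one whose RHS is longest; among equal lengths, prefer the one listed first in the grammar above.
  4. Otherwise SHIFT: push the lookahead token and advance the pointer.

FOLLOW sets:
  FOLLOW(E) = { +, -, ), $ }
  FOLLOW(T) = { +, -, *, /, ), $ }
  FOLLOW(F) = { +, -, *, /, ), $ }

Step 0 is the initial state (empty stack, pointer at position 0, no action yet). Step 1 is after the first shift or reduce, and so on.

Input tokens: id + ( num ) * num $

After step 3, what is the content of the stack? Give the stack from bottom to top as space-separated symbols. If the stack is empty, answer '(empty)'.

Step 1: shift id. Stack=[id] ptr=1 lookahead=+ remaining=[+ ( num ) * num $]
Step 2: reduce F->id. Stack=[F] ptr=1 lookahead=+ remaining=[+ ( num ) * num $]
Step 3: reduce T->F. Stack=[T] ptr=1 lookahead=+ remaining=[+ ( num ) * num $]

Answer: T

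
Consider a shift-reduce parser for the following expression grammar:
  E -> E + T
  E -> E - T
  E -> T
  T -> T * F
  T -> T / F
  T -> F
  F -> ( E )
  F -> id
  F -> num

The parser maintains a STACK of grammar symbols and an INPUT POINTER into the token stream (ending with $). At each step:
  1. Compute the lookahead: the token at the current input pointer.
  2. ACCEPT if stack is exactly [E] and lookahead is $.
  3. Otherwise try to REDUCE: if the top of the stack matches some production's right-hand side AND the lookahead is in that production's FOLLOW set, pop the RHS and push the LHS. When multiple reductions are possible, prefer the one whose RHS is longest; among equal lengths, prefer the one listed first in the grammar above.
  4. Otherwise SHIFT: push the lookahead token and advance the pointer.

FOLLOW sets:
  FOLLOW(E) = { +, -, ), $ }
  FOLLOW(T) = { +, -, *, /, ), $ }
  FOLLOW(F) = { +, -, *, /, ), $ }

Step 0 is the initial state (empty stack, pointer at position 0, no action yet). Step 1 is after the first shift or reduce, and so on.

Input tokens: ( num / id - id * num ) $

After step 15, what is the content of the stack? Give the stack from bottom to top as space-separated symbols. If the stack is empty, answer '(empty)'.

Step 1: shift (. Stack=[(] ptr=1 lookahead=num remaining=[num / id - id * num ) $]
Step 2: shift num. Stack=[( num] ptr=2 lookahead=/ remaining=[/ id - id * num ) $]
Step 3: reduce F->num. Stack=[( F] ptr=2 lookahead=/ remaining=[/ id - id * num ) $]
Step 4: reduce T->F. Stack=[( T] ptr=2 lookahead=/ remaining=[/ id - id * num ) $]
Step 5: shift /. Stack=[( T /] ptr=3 lookahead=id remaining=[id - id * num ) $]
Step 6: shift id. Stack=[( T / id] ptr=4 lookahead=- remaining=[- id * num ) $]
Step 7: reduce F->id. Stack=[( T / F] ptr=4 lookahead=- remaining=[- id * num ) $]
Step 8: reduce T->T / F. Stack=[( T] ptr=4 lookahead=- remaining=[- id * num ) $]
Step 9: reduce E->T. Stack=[( E] ptr=4 lookahead=- remaining=[- id * num ) $]
Step 10: shift -. Stack=[( E -] ptr=5 lookahead=id remaining=[id * num ) $]
Step 11: shift id. Stack=[( E - id] ptr=6 lookahead=* remaining=[* num ) $]
Step 12: reduce F->id. Stack=[( E - F] ptr=6 lookahead=* remaining=[* num ) $]
Step 13: reduce T->F. Stack=[( E - T] ptr=6 lookahead=* remaining=[* num ) $]
Step 14: shift *. Stack=[( E - T *] ptr=7 lookahead=num remaining=[num ) $]
Step 15: shift num. Stack=[( E - T * num] ptr=8 lookahead=) remaining=[) $]

Answer: ( E - T * num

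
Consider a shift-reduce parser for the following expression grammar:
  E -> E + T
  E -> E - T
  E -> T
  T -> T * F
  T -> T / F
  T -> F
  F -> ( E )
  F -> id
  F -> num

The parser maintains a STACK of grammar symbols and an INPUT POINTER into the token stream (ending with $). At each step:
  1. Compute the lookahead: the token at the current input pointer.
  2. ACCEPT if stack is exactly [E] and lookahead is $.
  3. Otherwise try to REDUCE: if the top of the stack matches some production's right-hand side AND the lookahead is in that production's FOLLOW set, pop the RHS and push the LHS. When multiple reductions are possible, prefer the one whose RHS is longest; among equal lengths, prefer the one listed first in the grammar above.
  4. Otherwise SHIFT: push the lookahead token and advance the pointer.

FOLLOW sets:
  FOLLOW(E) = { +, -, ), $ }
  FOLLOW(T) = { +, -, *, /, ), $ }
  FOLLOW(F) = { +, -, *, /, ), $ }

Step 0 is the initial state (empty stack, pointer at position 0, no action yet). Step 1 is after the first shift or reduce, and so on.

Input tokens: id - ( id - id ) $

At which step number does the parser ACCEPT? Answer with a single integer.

Answer: 20

Derivation:
Step 1: shift id. Stack=[id] ptr=1 lookahead=- remaining=[- ( id - id ) $]
Step 2: reduce F->id. Stack=[F] ptr=1 lookahead=- remaining=[- ( id - id ) $]
Step 3: reduce T->F. Stack=[T] ptr=1 lookahead=- remaining=[- ( id - id ) $]
Step 4: reduce E->T. Stack=[E] ptr=1 lookahead=- remaining=[- ( id - id ) $]
Step 5: shift -. Stack=[E -] ptr=2 lookahead=( remaining=[( id - id ) $]
Step 6: shift (. Stack=[E - (] ptr=3 lookahead=id remaining=[id - id ) $]
Step 7: shift id. Stack=[E - ( id] ptr=4 lookahead=- remaining=[- id ) $]
Step 8: reduce F->id. Stack=[E - ( F] ptr=4 lookahead=- remaining=[- id ) $]
Step 9: reduce T->F. Stack=[E - ( T] ptr=4 lookahead=- remaining=[- id ) $]
Step 10: reduce E->T. Stack=[E - ( E] ptr=4 lookahead=- remaining=[- id ) $]
Step 11: shift -. Stack=[E - ( E -] ptr=5 lookahead=id remaining=[id ) $]
Step 12: shift id. Stack=[E - ( E - id] ptr=6 lookahead=) remaining=[) $]
Step 13: reduce F->id. Stack=[E - ( E - F] ptr=6 lookahead=) remaining=[) $]
Step 14: reduce T->F. Stack=[E - ( E - T] ptr=6 lookahead=) remaining=[) $]
Step 15: reduce E->E - T. Stack=[E - ( E] ptr=6 lookahead=) remaining=[) $]
Step 16: shift ). Stack=[E - ( E )] ptr=7 lookahead=$ remaining=[$]
Step 17: reduce F->( E ). Stack=[E - F] ptr=7 lookahead=$ remaining=[$]
Step 18: reduce T->F. Stack=[E - T] ptr=7 lookahead=$ remaining=[$]
Step 19: reduce E->E - T. Stack=[E] ptr=7 lookahead=$ remaining=[$]
Step 20: accept. Stack=[E] ptr=7 lookahead=$ remaining=[$]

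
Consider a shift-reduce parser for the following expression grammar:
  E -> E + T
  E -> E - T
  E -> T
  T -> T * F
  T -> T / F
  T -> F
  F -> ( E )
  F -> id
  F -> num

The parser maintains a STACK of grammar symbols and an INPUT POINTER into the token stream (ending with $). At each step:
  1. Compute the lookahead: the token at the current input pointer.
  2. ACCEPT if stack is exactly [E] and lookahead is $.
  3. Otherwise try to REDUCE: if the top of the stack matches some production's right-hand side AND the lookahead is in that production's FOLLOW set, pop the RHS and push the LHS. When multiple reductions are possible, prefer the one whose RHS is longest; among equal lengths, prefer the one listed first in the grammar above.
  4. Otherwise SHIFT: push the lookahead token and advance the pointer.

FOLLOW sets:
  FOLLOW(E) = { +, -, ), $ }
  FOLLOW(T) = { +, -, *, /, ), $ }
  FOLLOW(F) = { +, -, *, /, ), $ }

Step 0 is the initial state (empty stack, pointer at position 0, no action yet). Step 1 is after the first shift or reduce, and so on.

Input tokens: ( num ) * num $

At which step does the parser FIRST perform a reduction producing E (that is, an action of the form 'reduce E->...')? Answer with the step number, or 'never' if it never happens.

Answer: 5

Derivation:
Step 1: shift (. Stack=[(] ptr=1 lookahead=num remaining=[num ) * num $]
Step 2: shift num. Stack=[( num] ptr=2 lookahead=) remaining=[) * num $]
Step 3: reduce F->num. Stack=[( F] ptr=2 lookahead=) remaining=[) * num $]
Step 4: reduce T->F. Stack=[( T] ptr=2 lookahead=) remaining=[) * num $]
Step 5: reduce E->T. Stack=[( E] ptr=2 lookahead=) remaining=[) * num $]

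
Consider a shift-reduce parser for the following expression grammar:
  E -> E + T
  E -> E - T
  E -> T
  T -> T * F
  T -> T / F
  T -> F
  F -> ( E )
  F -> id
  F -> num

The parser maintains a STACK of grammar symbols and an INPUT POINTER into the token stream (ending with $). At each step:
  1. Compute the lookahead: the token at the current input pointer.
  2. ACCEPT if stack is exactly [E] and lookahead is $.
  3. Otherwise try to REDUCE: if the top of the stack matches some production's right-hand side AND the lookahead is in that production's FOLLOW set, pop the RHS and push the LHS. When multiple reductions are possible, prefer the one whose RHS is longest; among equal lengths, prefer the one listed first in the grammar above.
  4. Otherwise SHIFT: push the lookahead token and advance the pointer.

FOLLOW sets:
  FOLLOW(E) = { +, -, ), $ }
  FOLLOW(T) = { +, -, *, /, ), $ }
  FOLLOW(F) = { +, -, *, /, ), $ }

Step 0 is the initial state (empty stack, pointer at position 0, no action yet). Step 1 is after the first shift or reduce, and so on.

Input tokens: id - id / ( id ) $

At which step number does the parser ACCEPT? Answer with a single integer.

Answer: 19

Derivation:
Step 1: shift id. Stack=[id] ptr=1 lookahead=- remaining=[- id / ( id ) $]
Step 2: reduce F->id. Stack=[F] ptr=1 lookahead=- remaining=[- id / ( id ) $]
Step 3: reduce T->F. Stack=[T] ptr=1 lookahead=- remaining=[- id / ( id ) $]
Step 4: reduce E->T. Stack=[E] ptr=1 lookahead=- remaining=[- id / ( id ) $]
Step 5: shift -. Stack=[E -] ptr=2 lookahead=id remaining=[id / ( id ) $]
Step 6: shift id. Stack=[E - id] ptr=3 lookahead=/ remaining=[/ ( id ) $]
Step 7: reduce F->id. Stack=[E - F] ptr=3 lookahead=/ remaining=[/ ( id ) $]
Step 8: reduce T->F. Stack=[E - T] ptr=3 lookahead=/ remaining=[/ ( id ) $]
Step 9: shift /. Stack=[E - T /] ptr=4 lookahead=( remaining=[( id ) $]
Step 10: shift (. Stack=[E - T / (] ptr=5 lookahead=id remaining=[id ) $]
Step 11: shift id. Stack=[E - T / ( id] ptr=6 lookahead=) remaining=[) $]
Step 12: reduce F->id. Stack=[E - T / ( F] ptr=6 lookahead=) remaining=[) $]
Step 13: reduce T->F. Stack=[E - T / ( T] ptr=6 lookahead=) remaining=[) $]
Step 14: reduce E->T. Stack=[E - T / ( E] ptr=6 lookahead=) remaining=[) $]
Step 15: shift ). Stack=[E - T / ( E )] ptr=7 lookahead=$ remaining=[$]
Step 16: reduce F->( E ). Stack=[E - T / F] ptr=7 lookahead=$ remaining=[$]
Step 17: reduce T->T / F. Stack=[E - T] ptr=7 lookahead=$ remaining=[$]
Step 18: reduce E->E - T. Stack=[E] ptr=7 lookahead=$ remaining=[$]
Step 19: accept. Stack=[E] ptr=7 lookahead=$ remaining=[$]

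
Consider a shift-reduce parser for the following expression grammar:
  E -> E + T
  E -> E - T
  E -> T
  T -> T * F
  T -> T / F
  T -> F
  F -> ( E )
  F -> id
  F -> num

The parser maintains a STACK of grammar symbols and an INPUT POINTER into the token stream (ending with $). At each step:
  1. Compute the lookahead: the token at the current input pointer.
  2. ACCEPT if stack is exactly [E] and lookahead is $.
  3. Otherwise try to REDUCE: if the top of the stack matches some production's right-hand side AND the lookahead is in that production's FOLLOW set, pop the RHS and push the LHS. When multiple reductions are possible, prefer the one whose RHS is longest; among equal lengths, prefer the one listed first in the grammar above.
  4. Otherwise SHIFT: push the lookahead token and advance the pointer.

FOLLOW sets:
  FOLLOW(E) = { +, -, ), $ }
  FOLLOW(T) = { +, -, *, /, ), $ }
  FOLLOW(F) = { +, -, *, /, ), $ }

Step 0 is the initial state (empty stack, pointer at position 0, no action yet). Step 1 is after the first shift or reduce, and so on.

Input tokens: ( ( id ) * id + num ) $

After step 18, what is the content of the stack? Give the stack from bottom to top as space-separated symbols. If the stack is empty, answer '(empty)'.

Answer: ( E + T

Derivation:
Step 1: shift (. Stack=[(] ptr=1 lookahead=( remaining=[( id ) * id + num ) $]
Step 2: shift (. Stack=[( (] ptr=2 lookahead=id remaining=[id ) * id + num ) $]
Step 3: shift id. Stack=[( ( id] ptr=3 lookahead=) remaining=[) * id + num ) $]
Step 4: reduce F->id. Stack=[( ( F] ptr=3 lookahead=) remaining=[) * id + num ) $]
Step 5: reduce T->F. Stack=[( ( T] ptr=3 lookahead=) remaining=[) * id + num ) $]
Step 6: reduce E->T. Stack=[( ( E] ptr=3 lookahead=) remaining=[) * id + num ) $]
Step 7: shift ). Stack=[( ( E )] ptr=4 lookahead=* remaining=[* id + num ) $]
Step 8: reduce F->( E ). Stack=[( F] ptr=4 lookahead=* remaining=[* id + num ) $]
Step 9: reduce T->F. Stack=[( T] ptr=4 lookahead=* remaining=[* id + num ) $]
Step 10: shift *. Stack=[( T *] ptr=5 lookahead=id remaining=[id + num ) $]
Step 11: shift id. Stack=[( T * id] ptr=6 lookahead=+ remaining=[+ num ) $]
Step 12: reduce F->id. Stack=[( T * F] ptr=6 lookahead=+ remaining=[+ num ) $]
Step 13: reduce T->T * F. Stack=[( T] ptr=6 lookahead=+ remaining=[+ num ) $]
Step 14: reduce E->T. Stack=[( E] ptr=6 lookahead=+ remaining=[+ num ) $]
Step 15: shift +. Stack=[( E +] ptr=7 lookahead=num remaining=[num ) $]
Step 16: shift num. Stack=[( E + num] ptr=8 lookahead=) remaining=[) $]
Step 17: reduce F->num. Stack=[( E + F] ptr=8 lookahead=) remaining=[) $]
Step 18: reduce T->F. Stack=[( E + T] ptr=8 lookahead=) remaining=[) $]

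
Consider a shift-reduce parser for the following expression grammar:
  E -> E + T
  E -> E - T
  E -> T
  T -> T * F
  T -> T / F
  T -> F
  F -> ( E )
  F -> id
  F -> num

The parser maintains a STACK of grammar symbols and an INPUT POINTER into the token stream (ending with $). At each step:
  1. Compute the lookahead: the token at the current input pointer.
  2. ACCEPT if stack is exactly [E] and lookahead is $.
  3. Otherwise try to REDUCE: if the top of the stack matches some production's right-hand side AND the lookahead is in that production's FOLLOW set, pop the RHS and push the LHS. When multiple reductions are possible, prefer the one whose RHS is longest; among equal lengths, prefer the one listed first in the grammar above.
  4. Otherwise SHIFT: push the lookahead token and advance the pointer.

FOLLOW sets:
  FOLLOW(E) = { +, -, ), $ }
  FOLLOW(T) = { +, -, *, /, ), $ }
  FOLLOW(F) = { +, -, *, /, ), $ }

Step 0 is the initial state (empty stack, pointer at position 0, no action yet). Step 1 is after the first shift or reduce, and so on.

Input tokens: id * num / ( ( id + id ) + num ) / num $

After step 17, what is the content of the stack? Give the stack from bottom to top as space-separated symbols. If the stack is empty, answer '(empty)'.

Step 1: shift id. Stack=[id] ptr=1 lookahead=* remaining=[* num / ( ( id + id ) + num ) / num $]
Step 2: reduce F->id. Stack=[F] ptr=1 lookahead=* remaining=[* num / ( ( id + id ) + num ) / num $]
Step 3: reduce T->F. Stack=[T] ptr=1 lookahead=* remaining=[* num / ( ( id + id ) + num ) / num $]
Step 4: shift *. Stack=[T *] ptr=2 lookahead=num remaining=[num / ( ( id + id ) + num ) / num $]
Step 5: shift num. Stack=[T * num] ptr=3 lookahead=/ remaining=[/ ( ( id + id ) + num ) / num $]
Step 6: reduce F->num. Stack=[T * F] ptr=3 lookahead=/ remaining=[/ ( ( id + id ) + num ) / num $]
Step 7: reduce T->T * F. Stack=[T] ptr=3 lookahead=/ remaining=[/ ( ( id + id ) + num ) / num $]
Step 8: shift /. Stack=[T /] ptr=4 lookahead=( remaining=[( ( id + id ) + num ) / num $]
Step 9: shift (. Stack=[T / (] ptr=5 lookahead=( remaining=[( id + id ) + num ) / num $]
Step 10: shift (. Stack=[T / ( (] ptr=6 lookahead=id remaining=[id + id ) + num ) / num $]
Step 11: shift id. Stack=[T / ( ( id] ptr=7 lookahead=+ remaining=[+ id ) + num ) / num $]
Step 12: reduce F->id. Stack=[T / ( ( F] ptr=7 lookahead=+ remaining=[+ id ) + num ) / num $]
Step 13: reduce T->F. Stack=[T / ( ( T] ptr=7 lookahead=+ remaining=[+ id ) + num ) / num $]
Step 14: reduce E->T. Stack=[T / ( ( E] ptr=7 lookahead=+ remaining=[+ id ) + num ) / num $]
Step 15: shift +. Stack=[T / ( ( E +] ptr=8 lookahead=id remaining=[id ) + num ) / num $]
Step 16: shift id. Stack=[T / ( ( E + id] ptr=9 lookahead=) remaining=[) + num ) / num $]
Step 17: reduce F->id. Stack=[T / ( ( E + F] ptr=9 lookahead=) remaining=[) + num ) / num $]

Answer: T / ( ( E + F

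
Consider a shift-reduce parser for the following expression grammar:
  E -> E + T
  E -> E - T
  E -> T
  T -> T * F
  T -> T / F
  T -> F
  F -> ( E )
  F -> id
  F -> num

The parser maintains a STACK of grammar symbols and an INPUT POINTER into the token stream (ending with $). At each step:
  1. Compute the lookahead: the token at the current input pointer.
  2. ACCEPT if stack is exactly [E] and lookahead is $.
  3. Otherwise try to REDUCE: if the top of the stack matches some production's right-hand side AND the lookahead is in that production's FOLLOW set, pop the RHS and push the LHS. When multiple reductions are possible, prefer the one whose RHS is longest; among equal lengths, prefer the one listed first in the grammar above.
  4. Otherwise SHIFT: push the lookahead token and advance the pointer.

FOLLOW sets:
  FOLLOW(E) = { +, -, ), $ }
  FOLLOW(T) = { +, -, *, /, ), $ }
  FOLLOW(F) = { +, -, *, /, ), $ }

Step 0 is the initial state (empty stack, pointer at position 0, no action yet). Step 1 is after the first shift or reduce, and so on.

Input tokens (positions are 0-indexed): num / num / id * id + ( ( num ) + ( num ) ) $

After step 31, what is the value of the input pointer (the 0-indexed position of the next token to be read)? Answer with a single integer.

Answer: 15

Derivation:
Step 1: shift num. Stack=[num] ptr=1 lookahead=/ remaining=[/ num / id * id + ( ( num ) + ( num ) ) $]
Step 2: reduce F->num. Stack=[F] ptr=1 lookahead=/ remaining=[/ num / id * id + ( ( num ) + ( num ) ) $]
Step 3: reduce T->F. Stack=[T] ptr=1 lookahead=/ remaining=[/ num / id * id + ( ( num ) + ( num ) ) $]
Step 4: shift /. Stack=[T /] ptr=2 lookahead=num remaining=[num / id * id + ( ( num ) + ( num ) ) $]
Step 5: shift num. Stack=[T / num] ptr=3 lookahead=/ remaining=[/ id * id + ( ( num ) + ( num ) ) $]
Step 6: reduce F->num. Stack=[T / F] ptr=3 lookahead=/ remaining=[/ id * id + ( ( num ) + ( num ) ) $]
Step 7: reduce T->T / F. Stack=[T] ptr=3 lookahead=/ remaining=[/ id * id + ( ( num ) + ( num ) ) $]
Step 8: shift /. Stack=[T /] ptr=4 lookahead=id remaining=[id * id + ( ( num ) + ( num ) ) $]
Step 9: shift id. Stack=[T / id] ptr=5 lookahead=* remaining=[* id + ( ( num ) + ( num ) ) $]
Step 10: reduce F->id. Stack=[T / F] ptr=5 lookahead=* remaining=[* id + ( ( num ) + ( num ) ) $]
Step 11: reduce T->T / F. Stack=[T] ptr=5 lookahead=* remaining=[* id + ( ( num ) + ( num ) ) $]
Step 12: shift *. Stack=[T *] ptr=6 lookahead=id remaining=[id + ( ( num ) + ( num ) ) $]
Step 13: shift id. Stack=[T * id] ptr=7 lookahead=+ remaining=[+ ( ( num ) + ( num ) ) $]
Step 14: reduce F->id. Stack=[T * F] ptr=7 lookahead=+ remaining=[+ ( ( num ) + ( num ) ) $]
Step 15: reduce T->T * F. Stack=[T] ptr=7 lookahead=+ remaining=[+ ( ( num ) + ( num ) ) $]
Step 16: reduce E->T. Stack=[E] ptr=7 lookahead=+ remaining=[+ ( ( num ) + ( num ) ) $]
Step 17: shift +. Stack=[E +] ptr=8 lookahead=( remaining=[( ( num ) + ( num ) ) $]
Step 18: shift (. Stack=[E + (] ptr=9 lookahead=( remaining=[( num ) + ( num ) ) $]
Step 19: shift (. Stack=[E + ( (] ptr=10 lookahead=num remaining=[num ) + ( num ) ) $]
Step 20: shift num. Stack=[E + ( ( num] ptr=11 lookahead=) remaining=[) + ( num ) ) $]
Step 21: reduce F->num. Stack=[E + ( ( F] ptr=11 lookahead=) remaining=[) + ( num ) ) $]
Step 22: reduce T->F. Stack=[E + ( ( T] ptr=11 lookahead=) remaining=[) + ( num ) ) $]
Step 23: reduce E->T. Stack=[E + ( ( E] ptr=11 lookahead=) remaining=[) + ( num ) ) $]
Step 24: shift ). Stack=[E + ( ( E )] ptr=12 lookahead=+ remaining=[+ ( num ) ) $]
Step 25: reduce F->( E ). Stack=[E + ( F] ptr=12 lookahead=+ remaining=[+ ( num ) ) $]
Step 26: reduce T->F. Stack=[E + ( T] ptr=12 lookahead=+ remaining=[+ ( num ) ) $]
Step 27: reduce E->T. Stack=[E + ( E] ptr=12 lookahead=+ remaining=[+ ( num ) ) $]
Step 28: shift +. Stack=[E + ( E +] ptr=13 lookahead=( remaining=[( num ) ) $]
Step 29: shift (. Stack=[E + ( E + (] ptr=14 lookahead=num remaining=[num ) ) $]
Step 30: shift num. Stack=[E + ( E + ( num] ptr=15 lookahead=) remaining=[) ) $]
Step 31: reduce F->num. Stack=[E + ( E + ( F] ptr=15 lookahead=) remaining=[) ) $]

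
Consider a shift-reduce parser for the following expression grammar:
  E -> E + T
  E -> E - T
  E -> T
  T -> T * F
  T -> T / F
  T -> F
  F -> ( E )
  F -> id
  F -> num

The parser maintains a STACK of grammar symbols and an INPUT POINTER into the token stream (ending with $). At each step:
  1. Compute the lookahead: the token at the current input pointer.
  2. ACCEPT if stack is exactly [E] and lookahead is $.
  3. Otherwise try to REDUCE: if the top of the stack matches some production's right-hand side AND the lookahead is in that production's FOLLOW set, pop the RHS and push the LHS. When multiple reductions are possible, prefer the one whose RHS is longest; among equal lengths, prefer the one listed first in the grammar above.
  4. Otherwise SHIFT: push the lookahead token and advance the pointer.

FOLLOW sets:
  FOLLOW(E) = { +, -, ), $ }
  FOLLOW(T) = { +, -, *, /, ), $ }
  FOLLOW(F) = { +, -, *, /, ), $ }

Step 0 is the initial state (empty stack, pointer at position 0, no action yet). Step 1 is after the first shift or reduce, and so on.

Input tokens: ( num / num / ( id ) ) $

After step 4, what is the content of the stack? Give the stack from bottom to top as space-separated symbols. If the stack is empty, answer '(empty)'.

Answer: ( T

Derivation:
Step 1: shift (. Stack=[(] ptr=1 lookahead=num remaining=[num / num / ( id ) ) $]
Step 2: shift num. Stack=[( num] ptr=2 lookahead=/ remaining=[/ num / ( id ) ) $]
Step 3: reduce F->num. Stack=[( F] ptr=2 lookahead=/ remaining=[/ num / ( id ) ) $]
Step 4: reduce T->F. Stack=[( T] ptr=2 lookahead=/ remaining=[/ num / ( id ) ) $]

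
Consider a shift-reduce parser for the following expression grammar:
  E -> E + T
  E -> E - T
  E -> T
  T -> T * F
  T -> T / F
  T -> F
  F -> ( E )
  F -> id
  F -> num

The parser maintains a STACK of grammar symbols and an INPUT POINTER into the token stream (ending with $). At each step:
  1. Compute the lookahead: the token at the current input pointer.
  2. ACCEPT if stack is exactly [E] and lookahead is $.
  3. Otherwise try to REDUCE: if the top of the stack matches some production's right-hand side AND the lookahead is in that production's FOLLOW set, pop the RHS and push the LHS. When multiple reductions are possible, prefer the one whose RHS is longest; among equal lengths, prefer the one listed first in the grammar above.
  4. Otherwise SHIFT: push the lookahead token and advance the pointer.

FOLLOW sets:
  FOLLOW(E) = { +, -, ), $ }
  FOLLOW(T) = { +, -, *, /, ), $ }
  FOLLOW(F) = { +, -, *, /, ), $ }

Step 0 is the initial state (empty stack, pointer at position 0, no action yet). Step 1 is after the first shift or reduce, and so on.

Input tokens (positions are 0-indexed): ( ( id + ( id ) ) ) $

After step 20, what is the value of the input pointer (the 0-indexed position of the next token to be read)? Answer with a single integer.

Answer: 8

Derivation:
Step 1: shift (. Stack=[(] ptr=1 lookahead=( remaining=[( id + ( id ) ) ) $]
Step 2: shift (. Stack=[( (] ptr=2 lookahead=id remaining=[id + ( id ) ) ) $]
Step 3: shift id. Stack=[( ( id] ptr=3 lookahead=+ remaining=[+ ( id ) ) ) $]
Step 4: reduce F->id. Stack=[( ( F] ptr=3 lookahead=+ remaining=[+ ( id ) ) ) $]
Step 5: reduce T->F. Stack=[( ( T] ptr=3 lookahead=+ remaining=[+ ( id ) ) ) $]
Step 6: reduce E->T. Stack=[( ( E] ptr=3 lookahead=+ remaining=[+ ( id ) ) ) $]
Step 7: shift +. Stack=[( ( E +] ptr=4 lookahead=( remaining=[( id ) ) ) $]
Step 8: shift (. Stack=[( ( E + (] ptr=5 lookahead=id remaining=[id ) ) ) $]
Step 9: shift id. Stack=[( ( E + ( id] ptr=6 lookahead=) remaining=[) ) ) $]
Step 10: reduce F->id. Stack=[( ( E + ( F] ptr=6 lookahead=) remaining=[) ) ) $]
Step 11: reduce T->F. Stack=[( ( E + ( T] ptr=6 lookahead=) remaining=[) ) ) $]
Step 12: reduce E->T. Stack=[( ( E + ( E] ptr=6 lookahead=) remaining=[) ) ) $]
Step 13: shift ). Stack=[( ( E + ( E )] ptr=7 lookahead=) remaining=[) ) $]
Step 14: reduce F->( E ). Stack=[( ( E + F] ptr=7 lookahead=) remaining=[) ) $]
Step 15: reduce T->F. Stack=[( ( E + T] ptr=7 lookahead=) remaining=[) ) $]
Step 16: reduce E->E + T. Stack=[( ( E] ptr=7 lookahead=) remaining=[) ) $]
Step 17: shift ). Stack=[( ( E )] ptr=8 lookahead=) remaining=[) $]
Step 18: reduce F->( E ). Stack=[( F] ptr=8 lookahead=) remaining=[) $]
Step 19: reduce T->F. Stack=[( T] ptr=8 lookahead=) remaining=[) $]
Step 20: reduce E->T. Stack=[( E] ptr=8 lookahead=) remaining=[) $]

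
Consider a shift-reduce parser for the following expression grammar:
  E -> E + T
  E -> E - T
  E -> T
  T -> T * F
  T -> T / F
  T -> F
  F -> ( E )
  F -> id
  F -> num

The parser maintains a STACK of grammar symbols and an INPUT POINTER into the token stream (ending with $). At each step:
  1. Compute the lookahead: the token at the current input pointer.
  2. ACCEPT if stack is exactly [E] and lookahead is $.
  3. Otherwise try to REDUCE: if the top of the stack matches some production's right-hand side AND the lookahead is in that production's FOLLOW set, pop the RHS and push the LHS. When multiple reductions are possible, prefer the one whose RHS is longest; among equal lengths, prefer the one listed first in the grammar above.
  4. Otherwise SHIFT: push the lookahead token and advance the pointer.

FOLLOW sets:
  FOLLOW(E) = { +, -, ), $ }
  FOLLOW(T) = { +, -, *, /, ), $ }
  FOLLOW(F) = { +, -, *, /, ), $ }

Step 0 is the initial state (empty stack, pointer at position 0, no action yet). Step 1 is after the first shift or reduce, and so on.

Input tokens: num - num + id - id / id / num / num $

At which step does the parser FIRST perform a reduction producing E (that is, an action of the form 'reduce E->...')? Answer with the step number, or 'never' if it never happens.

Step 1: shift num. Stack=[num] ptr=1 lookahead=- remaining=[- num + id - id / id / num / num $]
Step 2: reduce F->num. Stack=[F] ptr=1 lookahead=- remaining=[- num + id - id / id / num / num $]
Step 3: reduce T->F. Stack=[T] ptr=1 lookahead=- remaining=[- num + id - id / id / num / num $]
Step 4: reduce E->T. Stack=[E] ptr=1 lookahead=- remaining=[- num + id - id / id / num / num $]

Answer: 4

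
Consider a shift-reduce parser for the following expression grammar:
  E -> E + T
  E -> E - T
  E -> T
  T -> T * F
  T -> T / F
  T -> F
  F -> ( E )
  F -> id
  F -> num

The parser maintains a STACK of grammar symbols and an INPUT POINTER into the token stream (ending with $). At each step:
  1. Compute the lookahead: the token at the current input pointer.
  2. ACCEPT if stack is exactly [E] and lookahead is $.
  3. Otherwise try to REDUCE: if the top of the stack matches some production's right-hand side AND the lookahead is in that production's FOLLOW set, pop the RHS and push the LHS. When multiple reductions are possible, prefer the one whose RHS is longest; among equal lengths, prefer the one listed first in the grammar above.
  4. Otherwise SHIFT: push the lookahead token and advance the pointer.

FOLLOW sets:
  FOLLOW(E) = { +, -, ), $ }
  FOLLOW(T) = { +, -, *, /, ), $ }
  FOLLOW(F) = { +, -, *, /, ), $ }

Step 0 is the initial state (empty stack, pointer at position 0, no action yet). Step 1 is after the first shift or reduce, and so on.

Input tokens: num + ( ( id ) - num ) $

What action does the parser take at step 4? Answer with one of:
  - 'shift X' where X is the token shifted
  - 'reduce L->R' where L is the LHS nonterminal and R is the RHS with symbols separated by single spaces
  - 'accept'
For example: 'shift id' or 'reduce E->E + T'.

Answer: reduce E->T

Derivation:
Step 1: shift num. Stack=[num] ptr=1 lookahead=+ remaining=[+ ( ( id ) - num ) $]
Step 2: reduce F->num. Stack=[F] ptr=1 lookahead=+ remaining=[+ ( ( id ) - num ) $]
Step 3: reduce T->F. Stack=[T] ptr=1 lookahead=+ remaining=[+ ( ( id ) - num ) $]
Step 4: reduce E->T. Stack=[E] ptr=1 lookahead=+ remaining=[+ ( ( id ) - num ) $]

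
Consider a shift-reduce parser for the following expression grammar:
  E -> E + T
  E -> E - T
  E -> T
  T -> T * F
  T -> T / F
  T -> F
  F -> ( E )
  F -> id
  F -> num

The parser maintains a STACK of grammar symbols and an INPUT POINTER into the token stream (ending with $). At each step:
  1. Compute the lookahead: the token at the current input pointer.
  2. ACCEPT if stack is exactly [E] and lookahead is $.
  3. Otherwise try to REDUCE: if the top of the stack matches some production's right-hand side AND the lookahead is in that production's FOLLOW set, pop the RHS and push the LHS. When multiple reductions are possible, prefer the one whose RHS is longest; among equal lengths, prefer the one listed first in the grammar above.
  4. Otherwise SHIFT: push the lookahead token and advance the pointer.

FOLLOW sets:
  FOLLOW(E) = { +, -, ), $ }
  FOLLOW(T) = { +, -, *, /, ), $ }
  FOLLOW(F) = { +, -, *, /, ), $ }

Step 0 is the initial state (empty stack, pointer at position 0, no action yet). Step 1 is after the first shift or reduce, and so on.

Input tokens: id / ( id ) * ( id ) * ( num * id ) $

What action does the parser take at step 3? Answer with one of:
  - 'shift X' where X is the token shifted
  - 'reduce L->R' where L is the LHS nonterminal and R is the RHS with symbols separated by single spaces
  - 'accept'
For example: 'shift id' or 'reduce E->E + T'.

Answer: reduce T->F

Derivation:
Step 1: shift id. Stack=[id] ptr=1 lookahead=/ remaining=[/ ( id ) * ( id ) * ( num * id ) $]
Step 2: reduce F->id. Stack=[F] ptr=1 lookahead=/ remaining=[/ ( id ) * ( id ) * ( num * id ) $]
Step 3: reduce T->F. Stack=[T] ptr=1 lookahead=/ remaining=[/ ( id ) * ( id ) * ( num * id ) $]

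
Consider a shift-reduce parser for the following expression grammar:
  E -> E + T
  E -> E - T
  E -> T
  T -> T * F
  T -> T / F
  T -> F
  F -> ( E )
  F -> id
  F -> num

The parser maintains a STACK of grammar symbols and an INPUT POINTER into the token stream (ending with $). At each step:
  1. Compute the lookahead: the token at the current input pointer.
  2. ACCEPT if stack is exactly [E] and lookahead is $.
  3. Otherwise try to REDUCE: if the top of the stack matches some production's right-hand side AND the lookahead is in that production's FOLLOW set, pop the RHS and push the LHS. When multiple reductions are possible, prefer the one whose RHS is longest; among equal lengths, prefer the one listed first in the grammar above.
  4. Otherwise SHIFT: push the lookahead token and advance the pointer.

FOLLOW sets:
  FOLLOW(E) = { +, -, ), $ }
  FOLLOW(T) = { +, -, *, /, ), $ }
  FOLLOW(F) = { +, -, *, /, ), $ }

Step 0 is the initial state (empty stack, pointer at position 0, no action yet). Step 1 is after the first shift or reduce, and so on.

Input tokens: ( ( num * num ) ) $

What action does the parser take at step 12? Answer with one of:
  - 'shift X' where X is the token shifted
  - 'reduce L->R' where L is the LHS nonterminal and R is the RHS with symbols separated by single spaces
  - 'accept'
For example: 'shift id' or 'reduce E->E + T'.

Answer: reduce F->( E )

Derivation:
Step 1: shift (. Stack=[(] ptr=1 lookahead=( remaining=[( num * num ) ) $]
Step 2: shift (. Stack=[( (] ptr=2 lookahead=num remaining=[num * num ) ) $]
Step 3: shift num. Stack=[( ( num] ptr=3 lookahead=* remaining=[* num ) ) $]
Step 4: reduce F->num. Stack=[( ( F] ptr=3 lookahead=* remaining=[* num ) ) $]
Step 5: reduce T->F. Stack=[( ( T] ptr=3 lookahead=* remaining=[* num ) ) $]
Step 6: shift *. Stack=[( ( T *] ptr=4 lookahead=num remaining=[num ) ) $]
Step 7: shift num. Stack=[( ( T * num] ptr=5 lookahead=) remaining=[) ) $]
Step 8: reduce F->num. Stack=[( ( T * F] ptr=5 lookahead=) remaining=[) ) $]
Step 9: reduce T->T * F. Stack=[( ( T] ptr=5 lookahead=) remaining=[) ) $]
Step 10: reduce E->T. Stack=[( ( E] ptr=5 lookahead=) remaining=[) ) $]
Step 11: shift ). Stack=[( ( E )] ptr=6 lookahead=) remaining=[) $]
Step 12: reduce F->( E ). Stack=[( F] ptr=6 lookahead=) remaining=[) $]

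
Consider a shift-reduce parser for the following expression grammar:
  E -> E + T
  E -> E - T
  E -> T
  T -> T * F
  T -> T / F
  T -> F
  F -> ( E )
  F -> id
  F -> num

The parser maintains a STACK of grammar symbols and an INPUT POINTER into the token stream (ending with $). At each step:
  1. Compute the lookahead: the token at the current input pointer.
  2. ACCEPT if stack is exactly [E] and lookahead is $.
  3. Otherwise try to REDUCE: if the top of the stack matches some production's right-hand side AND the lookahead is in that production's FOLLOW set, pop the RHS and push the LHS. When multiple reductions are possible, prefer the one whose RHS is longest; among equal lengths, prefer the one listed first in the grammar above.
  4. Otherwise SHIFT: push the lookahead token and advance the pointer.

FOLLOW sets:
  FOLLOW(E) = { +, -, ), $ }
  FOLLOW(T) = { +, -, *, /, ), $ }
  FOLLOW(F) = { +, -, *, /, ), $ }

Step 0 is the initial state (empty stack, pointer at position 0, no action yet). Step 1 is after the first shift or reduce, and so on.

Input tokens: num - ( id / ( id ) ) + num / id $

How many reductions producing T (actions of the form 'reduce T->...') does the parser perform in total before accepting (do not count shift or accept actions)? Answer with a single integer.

Step 1: shift num. Stack=[num] ptr=1 lookahead=- remaining=[- ( id / ( id ) ) + num / id $]
Step 2: reduce F->num. Stack=[F] ptr=1 lookahead=- remaining=[- ( id / ( id ) ) + num / id $]
Step 3: reduce T->F. Stack=[T] ptr=1 lookahead=- remaining=[- ( id / ( id ) ) + num / id $]
Step 4: reduce E->T. Stack=[E] ptr=1 lookahead=- remaining=[- ( id / ( id ) ) + num / id $]
Step 5: shift -. Stack=[E -] ptr=2 lookahead=( remaining=[( id / ( id ) ) + num / id $]
Step 6: shift (. Stack=[E - (] ptr=3 lookahead=id remaining=[id / ( id ) ) + num / id $]
Step 7: shift id. Stack=[E - ( id] ptr=4 lookahead=/ remaining=[/ ( id ) ) + num / id $]
Step 8: reduce F->id. Stack=[E - ( F] ptr=4 lookahead=/ remaining=[/ ( id ) ) + num / id $]
Step 9: reduce T->F. Stack=[E - ( T] ptr=4 lookahead=/ remaining=[/ ( id ) ) + num / id $]
Step 10: shift /. Stack=[E - ( T /] ptr=5 lookahead=( remaining=[( id ) ) + num / id $]
Step 11: shift (. Stack=[E - ( T / (] ptr=6 lookahead=id remaining=[id ) ) + num / id $]
Step 12: shift id. Stack=[E - ( T / ( id] ptr=7 lookahead=) remaining=[) ) + num / id $]
Step 13: reduce F->id. Stack=[E - ( T / ( F] ptr=7 lookahead=) remaining=[) ) + num / id $]
Step 14: reduce T->F. Stack=[E - ( T / ( T] ptr=7 lookahead=) remaining=[) ) + num / id $]
Step 15: reduce E->T. Stack=[E - ( T / ( E] ptr=7 lookahead=) remaining=[) ) + num / id $]
Step 16: shift ). Stack=[E - ( T / ( E )] ptr=8 lookahead=) remaining=[) + num / id $]
Step 17: reduce F->( E ). Stack=[E - ( T / F] ptr=8 lookahead=) remaining=[) + num / id $]
Step 18: reduce T->T / F. Stack=[E - ( T] ptr=8 lookahead=) remaining=[) + num / id $]
Step 19: reduce E->T. Stack=[E - ( E] ptr=8 lookahead=) remaining=[) + num / id $]
Step 20: shift ). Stack=[E - ( E )] ptr=9 lookahead=+ remaining=[+ num / id $]
Step 21: reduce F->( E ). Stack=[E - F] ptr=9 lookahead=+ remaining=[+ num / id $]
Step 22: reduce T->F. Stack=[E - T] ptr=9 lookahead=+ remaining=[+ num / id $]
Step 23: reduce E->E - T. Stack=[E] ptr=9 lookahead=+ remaining=[+ num / id $]
Step 24: shift +. Stack=[E +] ptr=10 lookahead=num remaining=[num / id $]
Step 25: shift num. Stack=[E + num] ptr=11 lookahead=/ remaining=[/ id $]
Step 26: reduce F->num. Stack=[E + F] ptr=11 lookahead=/ remaining=[/ id $]
Step 27: reduce T->F. Stack=[E + T] ptr=11 lookahead=/ remaining=[/ id $]
Step 28: shift /. Stack=[E + T /] ptr=12 lookahead=id remaining=[id $]
Step 29: shift id. Stack=[E + T / id] ptr=13 lookahead=$ remaining=[$]
Step 30: reduce F->id. Stack=[E + T / F] ptr=13 lookahead=$ remaining=[$]
Step 31: reduce T->T / F. Stack=[E + T] ptr=13 lookahead=$ remaining=[$]
Step 32: reduce E->E + T. Stack=[E] ptr=13 lookahead=$ remaining=[$]
Step 33: accept. Stack=[E] ptr=13 lookahead=$ remaining=[$]

Answer: 7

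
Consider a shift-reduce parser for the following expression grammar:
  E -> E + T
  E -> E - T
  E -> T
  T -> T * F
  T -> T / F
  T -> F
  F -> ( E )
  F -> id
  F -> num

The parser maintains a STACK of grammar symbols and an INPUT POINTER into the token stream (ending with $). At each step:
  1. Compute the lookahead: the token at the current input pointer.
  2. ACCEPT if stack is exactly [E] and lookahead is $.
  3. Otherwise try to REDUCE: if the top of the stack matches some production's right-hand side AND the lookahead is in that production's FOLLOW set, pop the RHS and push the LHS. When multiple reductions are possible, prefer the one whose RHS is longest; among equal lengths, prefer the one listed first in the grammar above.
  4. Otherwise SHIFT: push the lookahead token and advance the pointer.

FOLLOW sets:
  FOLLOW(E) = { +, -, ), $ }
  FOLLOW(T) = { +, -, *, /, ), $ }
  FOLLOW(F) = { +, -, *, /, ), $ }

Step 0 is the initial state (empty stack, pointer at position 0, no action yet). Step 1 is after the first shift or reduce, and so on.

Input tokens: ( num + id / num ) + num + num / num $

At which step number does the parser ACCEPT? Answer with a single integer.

Answer: 33

Derivation:
Step 1: shift (. Stack=[(] ptr=1 lookahead=num remaining=[num + id / num ) + num + num / num $]
Step 2: shift num. Stack=[( num] ptr=2 lookahead=+ remaining=[+ id / num ) + num + num / num $]
Step 3: reduce F->num. Stack=[( F] ptr=2 lookahead=+ remaining=[+ id / num ) + num + num / num $]
Step 4: reduce T->F. Stack=[( T] ptr=2 lookahead=+ remaining=[+ id / num ) + num + num / num $]
Step 5: reduce E->T. Stack=[( E] ptr=2 lookahead=+ remaining=[+ id / num ) + num + num / num $]
Step 6: shift +. Stack=[( E +] ptr=3 lookahead=id remaining=[id / num ) + num + num / num $]
Step 7: shift id. Stack=[( E + id] ptr=4 lookahead=/ remaining=[/ num ) + num + num / num $]
Step 8: reduce F->id. Stack=[( E + F] ptr=4 lookahead=/ remaining=[/ num ) + num + num / num $]
Step 9: reduce T->F. Stack=[( E + T] ptr=4 lookahead=/ remaining=[/ num ) + num + num / num $]
Step 10: shift /. Stack=[( E + T /] ptr=5 lookahead=num remaining=[num ) + num + num / num $]
Step 11: shift num. Stack=[( E + T / num] ptr=6 lookahead=) remaining=[) + num + num / num $]
Step 12: reduce F->num. Stack=[( E + T / F] ptr=6 lookahead=) remaining=[) + num + num / num $]
Step 13: reduce T->T / F. Stack=[( E + T] ptr=6 lookahead=) remaining=[) + num + num / num $]
Step 14: reduce E->E + T. Stack=[( E] ptr=6 lookahead=) remaining=[) + num + num / num $]
Step 15: shift ). Stack=[( E )] ptr=7 lookahead=+ remaining=[+ num + num / num $]
Step 16: reduce F->( E ). Stack=[F] ptr=7 lookahead=+ remaining=[+ num + num / num $]
Step 17: reduce T->F. Stack=[T] ptr=7 lookahead=+ remaining=[+ num + num / num $]
Step 18: reduce E->T. Stack=[E] ptr=7 lookahead=+ remaining=[+ num + num / num $]
Step 19: shift +. Stack=[E +] ptr=8 lookahead=num remaining=[num + num / num $]
Step 20: shift num. Stack=[E + num] ptr=9 lookahead=+ remaining=[+ num / num $]
Step 21: reduce F->num. Stack=[E + F] ptr=9 lookahead=+ remaining=[+ num / num $]
Step 22: reduce T->F. Stack=[E + T] ptr=9 lookahead=+ remaining=[+ num / num $]
Step 23: reduce E->E + T. Stack=[E] ptr=9 lookahead=+ remaining=[+ num / num $]
Step 24: shift +. Stack=[E +] ptr=10 lookahead=num remaining=[num / num $]
Step 25: shift num. Stack=[E + num] ptr=11 lookahead=/ remaining=[/ num $]
Step 26: reduce F->num. Stack=[E + F] ptr=11 lookahead=/ remaining=[/ num $]
Step 27: reduce T->F. Stack=[E + T] ptr=11 lookahead=/ remaining=[/ num $]
Step 28: shift /. Stack=[E + T /] ptr=12 lookahead=num remaining=[num $]
Step 29: shift num. Stack=[E + T / num] ptr=13 lookahead=$ remaining=[$]
Step 30: reduce F->num. Stack=[E + T / F] ptr=13 lookahead=$ remaining=[$]
Step 31: reduce T->T / F. Stack=[E + T] ptr=13 lookahead=$ remaining=[$]
Step 32: reduce E->E + T. Stack=[E] ptr=13 lookahead=$ remaining=[$]
Step 33: accept. Stack=[E] ptr=13 lookahead=$ remaining=[$]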